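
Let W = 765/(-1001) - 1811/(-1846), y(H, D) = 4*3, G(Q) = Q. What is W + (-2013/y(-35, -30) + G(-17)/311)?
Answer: -14816832005/88412324 ≈ -167.59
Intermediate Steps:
y(H, D) = 12
W = 30817/142142 (W = 765*(-1/1001) - 1811*(-1/1846) = -765/1001 + 1811/1846 = 30817/142142 ≈ 0.21680)
W + (-2013/y(-35, -30) + G(-17)/311) = 30817/142142 + (-2013/12 - 17/311) = 30817/142142 + (-2013*1/12 - 17*1/311) = 30817/142142 + (-671/4 - 17/311) = 30817/142142 - 208749/1244 = -14816832005/88412324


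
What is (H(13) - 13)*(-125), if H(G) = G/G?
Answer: 1500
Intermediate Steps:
H(G) = 1
(H(13) - 13)*(-125) = (1 - 13)*(-125) = -12*(-125) = 1500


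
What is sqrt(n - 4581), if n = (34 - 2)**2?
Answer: I*sqrt(3557) ≈ 59.641*I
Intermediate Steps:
n = 1024 (n = 32**2 = 1024)
sqrt(n - 4581) = sqrt(1024 - 4581) = sqrt(-3557) = I*sqrt(3557)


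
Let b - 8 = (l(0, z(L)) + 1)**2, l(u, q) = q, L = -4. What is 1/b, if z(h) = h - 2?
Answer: 1/33 ≈ 0.030303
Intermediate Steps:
z(h) = -2 + h
b = 33 (b = 8 + ((-2 - 4) + 1)**2 = 8 + (-6 + 1)**2 = 8 + (-5)**2 = 8 + 25 = 33)
1/b = 1/33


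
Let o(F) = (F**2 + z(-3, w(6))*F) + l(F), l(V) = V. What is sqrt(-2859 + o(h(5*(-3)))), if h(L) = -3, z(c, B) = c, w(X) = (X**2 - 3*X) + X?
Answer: 6*I*sqrt(79) ≈ 53.329*I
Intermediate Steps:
w(X) = X**2 - 2*X
o(F) = F**2 - 2*F (o(F) = (F**2 - 3*F) + F = F**2 - 2*F)
sqrt(-2859 + o(h(5*(-3)))) = sqrt(-2859 - 3*(-2 - 3)) = sqrt(-2859 - 3*(-5)) = sqrt(-2859 + 15) = sqrt(-2844) = 6*I*sqrt(79)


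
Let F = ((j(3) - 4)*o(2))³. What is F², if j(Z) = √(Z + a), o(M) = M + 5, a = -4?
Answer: 58236255 - 575068312*I ≈ 5.8236e+7 - 5.7507e+8*I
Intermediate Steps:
o(M) = 5 + M
j(Z) = √(-4 + Z) (j(Z) = √(Z - 4) = √(-4 + Z))
F = (-28 + 7*I)³ (F = ((√(-4 + 3) - 4)*(5 + 2))³ = ((√(-1) - 4)*7)³ = ((I - 4)*7)³ = ((-4 + I)*7)³ = (-28 + 7*I)³ ≈ -17836.0 + 16121.0*I)
F² = (-17836 + 16121*I)²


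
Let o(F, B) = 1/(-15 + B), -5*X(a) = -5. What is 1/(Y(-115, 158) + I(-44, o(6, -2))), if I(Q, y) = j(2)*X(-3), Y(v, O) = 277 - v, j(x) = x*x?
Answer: 1/396 ≈ 0.0025253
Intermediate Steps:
X(a) = 1 (X(a) = -1/5*(-5) = 1)
j(x) = x**2
I(Q, y) = 4 (I(Q, y) = 2**2*1 = 4*1 = 4)
1/(Y(-115, 158) + I(-44, o(6, -2))) = 1/((277 - 1*(-115)) + 4) = 1/((277 + 115) + 4) = 1/(392 + 4) = 1/396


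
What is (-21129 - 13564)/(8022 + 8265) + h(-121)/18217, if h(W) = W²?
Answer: -393544414/296700279 ≈ -1.3264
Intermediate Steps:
(-21129 - 13564)/(8022 + 8265) + h(-121)/18217 = (-21129 - 13564)/(8022 + 8265) + (-121)²/18217 = -34693/16287 + 14641*(1/18217) = -34693*1/16287 + 14641/18217 = -34693/16287 + 14641/18217 = -393544414/296700279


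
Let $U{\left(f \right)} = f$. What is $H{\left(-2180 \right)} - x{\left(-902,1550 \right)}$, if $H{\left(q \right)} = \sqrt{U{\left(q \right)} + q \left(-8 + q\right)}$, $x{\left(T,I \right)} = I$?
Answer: $-1550 + 54 \sqrt{1635} \approx 633.5$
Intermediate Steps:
$H{\left(q \right)} = \sqrt{q + q \left(-8 + q\right)}$
$H{\left(-2180 \right)} - x{\left(-902,1550 \right)} = \sqrt{- 2180 \left(-7 - 2180\right)} - 1550 = \sqrt{\left(-2180\right) \left(-2187\right)} - 1550 = \sqrt{4767660} - 1550 = 54 \sqrt{1635} - 1550 = -1550 + 54 \sqrt{1635}$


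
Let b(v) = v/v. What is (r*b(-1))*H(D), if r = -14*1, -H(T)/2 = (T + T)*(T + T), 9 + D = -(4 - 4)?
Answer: 9072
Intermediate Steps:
b(v) = 1
D = -9 (D = -9 - (4 - 4) = -9 - 1*0 = -9 + 0 = -9)
H(T) = -8*T² (H(T) = -2*(T + T)*(T + T) = -2*2*T*2*T = -8*T²)
r = -14
(r*b(-1))*H(D) = (-14*1)*(-8*(-9)²) = -(-112)*81 = -14*(-648) = 9072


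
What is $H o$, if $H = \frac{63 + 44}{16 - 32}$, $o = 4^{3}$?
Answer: $-428$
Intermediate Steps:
$o = 64$
$H = - \frac{107}{16}$ ($H = \frac{107}{-16} = 107 \left(- \frac{1}{16}\right) = - \frac{107}{16} \approx -6.6875$)
$H o = \left(- \frac{107}{16}\right) 64 = -428$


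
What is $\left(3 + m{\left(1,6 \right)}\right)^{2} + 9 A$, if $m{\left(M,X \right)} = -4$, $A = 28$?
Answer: $253$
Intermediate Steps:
$\left(3 + m{\left(1,6 \right)}\right)^{2} + 9 A = \left(3 - 4\right)^{2} + 9 \cdot 28 = \left(-1\right)^{2} + 252 = 1 + 252 = 253$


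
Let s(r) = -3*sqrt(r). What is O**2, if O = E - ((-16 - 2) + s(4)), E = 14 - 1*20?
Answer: 324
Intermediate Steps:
E = -6 (E = 14 - 20 = -6)
O = 18 (O = -6 - ((-16 - 2) - 3*sqrt(4)) = -6 - (-18 - 3*2) = -6 - (-18 - 6) = -6 - 1*(-24) = -6 + 24 = 18)
O**2 = 18**2 = 324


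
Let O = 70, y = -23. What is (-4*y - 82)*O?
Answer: 700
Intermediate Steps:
(-4*y - 82)*O = (-4*(-23) - 82)*70 = (92 - 82)*70 = 10*70 = 700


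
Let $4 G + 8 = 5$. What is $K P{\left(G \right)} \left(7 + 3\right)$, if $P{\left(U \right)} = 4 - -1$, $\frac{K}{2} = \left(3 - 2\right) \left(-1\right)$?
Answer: $-100$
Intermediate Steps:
$G = - \frac{3}{4}$ ($G = -2 + \frac{1}{4} \cdot 5 = -2 + \frac{5}{4} = - \frac{3}{4} \approx -0.75$)
$K = -2$ ($K = 2 \left(3 - 2\right) \left(-1\right) = 2 \cdot 1 \left(-1\right) = 2 \left(-1\right) = -2$)
$P{\left(U \right)} = 5$ ($P{\left(U \right)} = 4 + 1 = 5$)
$K P{\left(G \right)} \left(7 + 3\right) = \left(-2\right) 5 \left(7 + 3\right) = \left(-10\right) 10 = -100$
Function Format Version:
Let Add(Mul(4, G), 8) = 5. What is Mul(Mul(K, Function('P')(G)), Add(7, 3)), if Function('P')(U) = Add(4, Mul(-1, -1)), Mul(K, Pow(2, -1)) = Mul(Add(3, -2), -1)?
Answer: -100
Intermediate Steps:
G = Rational(-3, 4) (G = Add(-2, Mul(Rational(1, 4), 5)) = Add(-2, Rational(5, 4)) = Rational(-3, 4) ≈ -0.75000)
K = -2 (K = Mul(2, Mul(Add(3, -2), -1)) = Mul(2, Mul(1, -1)) = Mul(2, -1) = -2)
Function('P')(U) = 5 (Function('P')(U) = Add(4, 1) = 5)
Mul(Mul(K, Function('P')(G)), Add(7, 3)) = Mul(Mul(-2, 5), Add(7, 3)) = Mul(-10, 10) = -100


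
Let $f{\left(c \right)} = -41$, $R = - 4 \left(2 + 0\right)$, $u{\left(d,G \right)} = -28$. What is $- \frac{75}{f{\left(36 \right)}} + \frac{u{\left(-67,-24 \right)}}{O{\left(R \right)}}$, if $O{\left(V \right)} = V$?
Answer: $\frac{437}{82} \approx 5.3293$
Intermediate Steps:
$R = -8$ ($R = \left(-4\right) 2 = -8$)
$- \frac{75}{f{\left(36 \right)}} + \frac{u{\left(-67,-24 \right)}}{O{\left(R \right)}} = - \frac{75}{-41} - \frac{28}{-8} = \left(-75\right) \left(- \frac{1}{41}\right) - - \frac{7}{2} = \frac{75}{41} + \frac{7}{2} = \frac{437}{82}$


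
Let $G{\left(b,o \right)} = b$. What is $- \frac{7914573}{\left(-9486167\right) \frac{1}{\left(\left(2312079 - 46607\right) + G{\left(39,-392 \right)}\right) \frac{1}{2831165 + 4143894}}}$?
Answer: $\frac{17930552191803}{66166574508853} \approx 0.27099$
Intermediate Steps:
$- \frac{7914573}{\left(-9486167\right) \frac{1}{\left(\left(2312079 - 46607\right) + G{\left(39,-392 \right)}\right) \frac{1}{2831165 + 4143894}}} = - \frac{7914573}{\left(-9486167\right) \frac{1}{\left(\left(2312079 - 46607\right) + 39\right) \frac{1}{2831165 + 4143894}}} = - \frac{7914573}{\left(-9486167\right) \frac{1}{\left(2265472 + 39\right) \frac{1}{6975059}}} = - \frac{7914573}{\left(-9486167\right) \frac{1}{2265511 \cdot \frac{1}{6975059}}} = - \frac{7914573}{\left(-9486167\right) \frac{1}{\frac{2265511}{6975059}}} = - \frac{7914573}{\left(-9486167\right) \frac{6975059}{2265511}} = - \frac{7914573}{- \frac{66166574508853}{2265511}} = \left(-7914573\right) \left(- \frac{2265511}{66166574508853}\right) = \frac{17930552191803}{66166574508853}$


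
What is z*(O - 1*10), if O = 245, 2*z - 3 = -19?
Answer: -1880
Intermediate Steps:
z = -8 (z = 3/2 + (½)*(-19) = 3/2 - 19/2 = -8)
z*(O - 1*10) = -8*(245 - 1*10) = -8*(245 - 10) = -8*235 = -1880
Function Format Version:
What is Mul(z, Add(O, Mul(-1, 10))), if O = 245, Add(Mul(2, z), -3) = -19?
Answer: -1880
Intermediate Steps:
z = -8 (z = Add(Rational(3, 2), Mul(Rational(1, 2), -19)) = Add(Rational(3, 2), Rational(-19, 2)) = -8)
Mul(z, Add(O, Mul(-1, 10))) = Mul(-8, Add(245, Mul(-1, 10))) = Mul(-8, Add(245, -10)) = Mul(-8, 235) = -1880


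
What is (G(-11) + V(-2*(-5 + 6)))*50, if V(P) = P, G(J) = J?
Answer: -650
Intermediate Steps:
(G(-11) + V(-2*(-5 + 6)))*50 = (-11 - 2*(-5 + 6))*50 = (-11 - 2*1)*50 = (-11 - 2)*50 = -13*50 = -650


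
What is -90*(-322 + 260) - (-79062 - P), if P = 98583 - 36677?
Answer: 146548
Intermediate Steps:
P = 61906
-90*(-322 + 260) - (-79062 - P) = -90*(-322 + 260) - (-79062 - 1*61906) = -90*(-62) - (-79062 - 61906) = 5580 - 1*(-140968) = 5580 + 140968 = 146548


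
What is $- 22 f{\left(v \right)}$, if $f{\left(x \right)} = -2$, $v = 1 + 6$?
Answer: $44$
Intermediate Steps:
$v = 7$
$- 22 f{\left(v \right)} = \left(-22\right) \left(-2\right) = 44$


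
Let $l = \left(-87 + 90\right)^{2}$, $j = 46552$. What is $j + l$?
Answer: $46561$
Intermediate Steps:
$l = 9$ ($l = 3^{2} = 9$)
$j + l = 46552 + 9 = 46561$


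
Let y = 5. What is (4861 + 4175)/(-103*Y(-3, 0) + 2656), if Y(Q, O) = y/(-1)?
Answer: 3012/1057 ≈ 2.8496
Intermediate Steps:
Y(Q, O) = -5 (Y(Q, O) = 5/(-1) = 5*(-1) = -5)
(4861 + 4175)/(-103*Y(-3, 0) + 2656) = (4861 + 4175)/(-103*(-5) + 2656) = 9036/(515 + 2656) = 9036/3171 = 9036*(1/3171) = 3012/1057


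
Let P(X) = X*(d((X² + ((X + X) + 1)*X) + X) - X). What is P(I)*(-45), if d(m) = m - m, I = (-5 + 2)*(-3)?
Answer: 3645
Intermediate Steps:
I = 9 (I = -3*(-3) = 9)
d(m) = 0
P(X) = -X² (P(X) = X*(0 - X) = X*(-X) = -X²)
P(I)*(-45) = -1*9²*(-45) = -1*81*(-45) = -81*(-45) = 3645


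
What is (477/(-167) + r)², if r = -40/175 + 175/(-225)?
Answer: 41287801636/2767286025 ≈ 14.920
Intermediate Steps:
r = -317/315 (r = -40*1/175 + 175*(-1/225) = -8/35 - 7/9 = -317/315 ≈ -1.0063)
(477/(-167) + r)² = (477/(-167) - 317/315)² = (477*(-1/167) - 317/315)² = (-477/167 - 317/315)² = (-203194/52605)² = 41287801636/2767286025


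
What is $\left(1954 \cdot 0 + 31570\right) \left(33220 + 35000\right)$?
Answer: $2153705400$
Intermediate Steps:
$\left(1954 \cdot 0 + 31570\right) \left(33220 + 35000\right) = \left(0 + 31570\right) 68220 = 31570 \cdot 68220 = 2153705400$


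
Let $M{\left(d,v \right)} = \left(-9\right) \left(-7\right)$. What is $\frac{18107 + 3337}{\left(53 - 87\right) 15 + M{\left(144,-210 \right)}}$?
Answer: $- \frac{7148}{149} \approx -47.973$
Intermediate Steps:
$M{\left(d,v \right)} = 63$
$\frac{18107 + 3337}{\left(53 - 87\right) 15 + M{\left(144,-210 \right)}} = \frac{18107 + 3337}{\left(53 - 87\right) 15 + 63} = \frac{21444}{\left(-34\right) 15 + 63} = \frac{21444}{-510 + 63} = \frac{21444}{-447} = 21444 \left(- \frac{1}{447}\right) = - \frac{7148}{149}$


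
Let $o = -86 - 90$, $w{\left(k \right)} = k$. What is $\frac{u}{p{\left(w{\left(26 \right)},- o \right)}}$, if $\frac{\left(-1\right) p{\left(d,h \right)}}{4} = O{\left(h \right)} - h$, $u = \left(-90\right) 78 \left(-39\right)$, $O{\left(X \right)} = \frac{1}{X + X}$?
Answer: $\frac{24092640}{61951} \approx 388.9$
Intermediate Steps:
$o = -176$
$O{\left(X \right)} = \frac{1}{2 X}$
$u = 273780$ ($u = \left(-7020\right) \left(-39\right) = 273780$)
$p{\left(d,h \right)} = - \frac{2}{h} + 4 h$ ($p{\left(d,h \right)} = - 4 \left(\frac{1}{2 h} - h\right) = - \frac{2}{h} + 4 h$)
$\frac{u}{p{\left(w{\left(26 \right)},- o \right)}} = \frac{273780}{- \frac{2}{\left(-1\right) \left(-176\right)} + 4 \left(\left(-1\right) \left(-176\right)\right)} = \frac{273780}{- \frac{2}{176} + 4 \cdot 176} = \frac{273780}{\left(-2\right) \frac{1}{176} + 704} = \frac{273780}{- \frac{1}{88} + 704} = \frac{273780}{\frac{61951}{88}} = 273780 \cdot \frac{88}{61951} = \frac{24092640}{61951}$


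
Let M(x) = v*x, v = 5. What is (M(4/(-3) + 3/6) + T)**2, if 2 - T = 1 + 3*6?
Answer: 16129/36 ≈ 448.03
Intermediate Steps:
T = -17 (T = 2 - (1 + 3*6) = 2 - (1 + 18) = 2 - 1*19 = 2 - 19 = -17)
M(x) = 5*x
(M(4/(-3) + 3/6) + T)**2 = (5*(4/(-3) + 3/6) - 17)**2 = (5*(4*(-1/3) + 3*(1/6)) - 17)**2 = (5*(-4/3 + 1/2) - 17)**2 = (5*(-5/6) - 17)**2 = (-25/6 - 17)**2 = (-127/6)**2 = 16129/36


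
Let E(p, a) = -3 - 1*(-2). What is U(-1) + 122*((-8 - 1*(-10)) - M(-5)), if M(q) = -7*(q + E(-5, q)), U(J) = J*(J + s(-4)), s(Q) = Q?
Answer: -4875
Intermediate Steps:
E(p, a) = -1 (E(p, a) = -3 + 2 = -1)
U(J) = J*(-4 + J) (U(J) = J*(J - 4) = J*(-4 + J))
M(q) = 7 - 7*q (M(q) = -7*(q - 1) = -7*(-1 + q) = 7 - 7*q)
U(-1) + 122*((-8 - 1*(-10)) - M(-5)) = -(-4 - 1) + 122*((-8 - 1*(-10)) - (7 - 7*(-5))) = -1*(-5) + 122*((-8 + 10) - (7 + 35)) = 5 + 122*(2 - 1*42) = 5 + 122*(2 - 42) = 5 + 122*(-40) = 5 - 4880 = -4875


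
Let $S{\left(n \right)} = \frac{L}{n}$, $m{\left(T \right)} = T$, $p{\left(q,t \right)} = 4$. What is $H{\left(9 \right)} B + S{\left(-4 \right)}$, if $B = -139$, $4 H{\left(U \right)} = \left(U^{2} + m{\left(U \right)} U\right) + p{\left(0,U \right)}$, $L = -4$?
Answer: $- \frac{11535}{2} \approx -5767.5$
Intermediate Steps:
$H{\left(U \right)} = 1 + \frac{U^{2}}{2}$ ($H{\left(U \right)} = \frac{\left(U^{2} + U U\right) + 4}{4} = \frac{\left(U^{2} + U^{2}\right) + 4}{4} = \frac{2 U^{2} + 4}{4} = \frac{4 + 2 U^{2}}{4} = 1 + \frac{U^{2}}{2}$)
$S{\left(n \right)} = - \frac{4}{n}$
$H{\left(9 \right)} B + S{\left(-4 \right)} = \left(1 + \frac{9^{2}}{2}\right) \left(-139\right) - \frac{4}{-4} = \left(1 + \frac{1}{2} \cdot 81\right) \left(-139\right) - -1 = \left(1 + \frac{81}{2}\right) \left(-139\right) + 1 = \frac{83}{2} \left(-139\right) + 1 = - \frac{11537}{2} + 1 = - \frac{11535}{2}$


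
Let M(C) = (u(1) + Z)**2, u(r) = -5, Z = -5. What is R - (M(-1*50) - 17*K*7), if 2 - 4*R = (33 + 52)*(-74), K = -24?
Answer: -1383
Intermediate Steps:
M(C) = 100 (M(C) = (-5 - 5)**2 = (-10)**2 = 100)
R = 1573 (R = 1/2 - (33 + 52)*(-74)/4 = 1/2 - 85*(-74)/4 = 1/2 - 1/4*(-6290) = 1/2 + 3145/2 = 1573)
R - (M(-1*50) - 17*K*7) = 1573 - (100 - 17*(-24)*7) = 1573 - (100 - (-408)*7) = 1573 - (100 - 1*(-2856)) = 1573 - (100 + 2856) = 1573 - 1*2956 = 1573 - 2956 = -1383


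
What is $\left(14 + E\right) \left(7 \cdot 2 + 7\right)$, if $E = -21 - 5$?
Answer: $-252$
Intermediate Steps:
$E = -26$ ($E = -21 - 5 = -26$)
$\left(14 + E\right) \left(7 \cdot 2 + 7\right) = \left(14 - 26\right) \left(7 \cdot 2 + 7\right) = - 12 \left(14 + 7\right) = \left(-12\right) 21 = -252$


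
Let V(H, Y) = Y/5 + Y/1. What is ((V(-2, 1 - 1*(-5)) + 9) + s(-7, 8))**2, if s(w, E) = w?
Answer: 2116/25 ≈ 84.640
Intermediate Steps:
V(H, Y) = 6*Y/5 (V(H, Y) = Y*(1/5) + Y*1 = Y/5 + Y = 6*Y/5)
((V(-2, 1 - 1*(-5)) + 9) + s(-7, 8))**2 = ((6*(1 - 1*(-5))/5 + 9) - 7)**2 = ((6*(1 + 5)/5 + 9) - 7)**2 = (((6/5)*6 + 9) - 7)**2 = ((36/5 + 9) - 7)**2 = (81/5 - 7)**2 = (46/5)**2 = 2116/25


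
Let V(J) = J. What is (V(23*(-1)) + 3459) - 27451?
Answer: -24015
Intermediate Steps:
(V(23*(-1)) + 3459) - 27451 = (23*(-1) + 3459) - 27451 = (-23 + 3459) - 27451 = 3436 - 27451 = -24015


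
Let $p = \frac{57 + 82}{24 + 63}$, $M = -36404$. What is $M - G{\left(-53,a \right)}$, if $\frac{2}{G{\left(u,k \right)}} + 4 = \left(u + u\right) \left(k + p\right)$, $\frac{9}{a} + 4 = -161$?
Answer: $- \frac{14595159703}{400922} \approx -36404.0$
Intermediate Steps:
$a = - \frac{3}{55}$ ($a = \frac{9}{-4 - 161} = \frac{9}{-165} = 9 \left(- \frac{1}{165}\right) = - \frac{3}{55} \approx -0.054545$)
$p = \frac{139}{87} \approx 1.5977$
$G{\left(u,k \right)} = \frac{2}{-4 + 2 u \left(\frac{139}{87} + k\right)}$ ($G{\left(u,k \right)} = \frac{2}{-4 + \left(u + u\right) \left(k + \frac{139}{87}\right)} = \frac{2}{-4 + 2 u \left(\frac{139}{87} + k\right)}$)
$M - G{\left(-53,a \right)} = -36404 - \frac{87}{-174 + 139 \left(-53\right) + 87 \left(- \frac{3}{55}\right) \left(-53\right)} = -36404 - \frac{87}{-174 - 7367 + \frac{13833}{55}} = -36404 - \frac{87}{- \frac{400922}{55}} = -36404 - 87 \left(- \frac{55}{400922}\right) = -36404 - - \frac{4785}{400922} = -36404 + \frac{4785}{400922} = - \frac{14595159703}{400922}$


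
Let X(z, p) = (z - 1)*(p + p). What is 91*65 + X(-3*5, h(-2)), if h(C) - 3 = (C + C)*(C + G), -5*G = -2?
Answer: 28071/5 ≈ 5614.2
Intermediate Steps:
G = 2/5 (G = -1/5*(-2) = 2/5 ≈ 0.40000)
h(C) = 3 + 2*C*(2/5 + C) (h(C) = 3 + (C + C)*(C + 2/5) = 3 + (2*C)*(2/5 + C) = 3 + 2*C*(2/5 + C))
X(z, p) = 2*p*(-1 + z) (X(z, p) = (-1 + z)*(2*p) = 2*p*(-1 + z))
91*65 + X(-3*5, h(-2)) = 91*65 + 2*(3 + 2*(-2)**2 + (4/5)*(-2))*(-1 - 3*5) = 5915 + 2*(3 + 2*4 - 8/5)*(-1 - 15) = 5915 + 2*(3 + 8 - 8/5)*(-16) = 5915 + 2*(47/5)*(-16) = 5915 - 1504/5 = 28071/5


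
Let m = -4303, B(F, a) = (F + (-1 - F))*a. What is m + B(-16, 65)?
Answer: -4368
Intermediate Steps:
B(F, a) = -a
m + B(-16, 65) = -4303 - 1*65 = -4303 - 65 = -4368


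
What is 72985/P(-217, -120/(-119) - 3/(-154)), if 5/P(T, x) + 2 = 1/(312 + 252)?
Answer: -16450819/564 ≈ -29168.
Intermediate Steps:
P(T, x) = -2820/1127 (P(T, x) = 5/(-2 + 1/(312 + 252)) = 5/(-2 + 1/564) = 5/(-1127/564) = 5*(-564/1127) = -2820/1127)
72985/P(-217, -120/(-119) - 3/(-154)) = 72985/(-2820/1127) = 72985*(-1127/2820) = -16450819/564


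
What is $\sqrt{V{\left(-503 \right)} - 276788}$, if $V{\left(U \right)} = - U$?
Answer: $i \sqrt{276285} \approx 525.63 i$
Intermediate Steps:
$\sqrt{V{\left(-503 \right)} - 276788} = \sqrt{\left(-1\right) \left(-503\right) - 276788} = \sqrt{503 - 276788} = \sqrt{-276285} = i \sqrt{276285}$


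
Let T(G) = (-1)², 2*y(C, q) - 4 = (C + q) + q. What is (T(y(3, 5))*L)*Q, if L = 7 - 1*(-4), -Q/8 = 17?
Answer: -1496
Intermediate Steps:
y(C, q) = 2 + q + C/2 (y(C, q) = 2 + ((C + q) + q)/2 = 2 + (C + 2*q)/2 = 2 + (q + C/2) = 2 + q + C/2)
Q = -136 (Q = -8*17 = -136)
T(G) = 1
L = 11 (L = 7 + 4 = 11)
(T(y(3, 5))*L)*Q = (1*11)*(-136) = 11*(-136) = -1496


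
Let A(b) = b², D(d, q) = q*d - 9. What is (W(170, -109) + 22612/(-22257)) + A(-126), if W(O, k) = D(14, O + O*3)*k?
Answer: -22720480123/22257 ≈ -1.0208e+6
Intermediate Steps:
D(d, q) = -9 + d*q (D(d, q) = d*q - 9 = -9 + d*q)
W(O, k) = k*(-9 + 56*O) (W(O, k) = (-9 + 14*(O + O*3))*k = (-9 + 14*(O + 3*O))*k = (-9 + 14*(4*O))*k = (-9 + 56*O)*k = k*(-9 + 56*O))
(W(170, -109) + 22612/(-22257)) + A(-126) = (-109*(-9 + 56*170) + 22612/(-22257)) + (-126)² = (-109*(-9 + 9520) + 22612*(-1/22257)) + 15876 = (-109*9511 - 22612/22257) + 15876 = (-1036699 - 22612/22257) + 15876 = -23073832255/22257 + 15876 = -22720480123/22257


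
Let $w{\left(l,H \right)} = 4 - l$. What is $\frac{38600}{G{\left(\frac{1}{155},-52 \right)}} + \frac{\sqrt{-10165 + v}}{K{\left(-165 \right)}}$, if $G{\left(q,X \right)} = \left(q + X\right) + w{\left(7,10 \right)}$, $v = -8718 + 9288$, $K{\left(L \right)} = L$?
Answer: $- \frac{1495750}{2131} - \frac{i \sqrt{9595}}{165} \approx -701.9 - 0.59366 i$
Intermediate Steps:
$v = 570$
$G{\left(q,X \right)} = -3 + X + q$ ($G{\left(q,X \right)} = \left(q + X\right) + \left(4 - 7\right) = \left(X + q\right) + \left(4 - 7\right) = \left(X + q\right) - 3 = -3 + X + q$)
$\frac{38600}{G{\left(\frac{1}{155},-52 \right)}} + \frac{\sqrt{-10165 + v}}{K{\left(-165 \right)}} = \frac{38600}{-3 - 52 + \frac{1}{155}} + \frac{\sqrt{-10165 + 570}}{-165} = \frac{38600}{-3 - 52 + \frac{1}{155}} + \sqrt{-9595} \left(- \frac{1}{165}\right) = \frac{38600}{- \frac{8524}{155}} + i \sqrt{9595} \left(- \frac{1}{165}\right) = 38600 \left(- \frac{155}{8524}\right) - \frac{i \sqrt{9595}}{165} = - \frac{1495750}{2131} - \frac{i \sqrt{9595}}{165}$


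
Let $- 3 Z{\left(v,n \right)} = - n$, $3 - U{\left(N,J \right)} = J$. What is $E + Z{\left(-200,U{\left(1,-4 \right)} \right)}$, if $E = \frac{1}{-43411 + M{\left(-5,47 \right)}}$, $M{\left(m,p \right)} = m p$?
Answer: $\frac{305519}{130938} \approx 2.3333$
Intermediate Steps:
$U{\left(N,J \right)} = 3 - J$
$Z{\left(v,n \right)} = \frac{n}{3}$ ($Z{\left(v,n \right)} = - \frac{\left(-1\right) n}{3} = \frac{n}{3}$)
$E = - \frac{1}{43646}$ ($E = \frac{1}{-43411 - 235} = \frac{1}{-43646} = - \frac{1}{43646} \approx -2.2912 \cdot 10^{-5}$)
$E + Z{\left(-200,U{\left(1,-4 \right)} \right)} = - \frac{1}{43646} + \frac{3 - -4}{3} = - \frac{1}{43646} + \frac{3 + 4}{3} = - \frac{1}{43646} + \frac{1}{3} \cdot 7 = - \frac{1}{43646} + \frac{7}{3} = \frac{305519}{130938}$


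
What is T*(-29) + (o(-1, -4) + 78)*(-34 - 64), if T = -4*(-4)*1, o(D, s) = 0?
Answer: -8108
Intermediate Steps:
T = 16 (T = 16*1 = 16)
T*(-29) + (o(-1, -4) + 78)*(-34 - 64) = 16*(-29) + (0 + 78)*(-34 - 64) = -464 + 78*(-98) = -464 - 7644 = -8108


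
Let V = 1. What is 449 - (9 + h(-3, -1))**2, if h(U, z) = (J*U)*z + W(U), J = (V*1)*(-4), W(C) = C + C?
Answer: 368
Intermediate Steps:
W(C) = 2*C
J = -4 (J = (1*1)*(-4) = 1*(-4) = -4)
h(U, z) = 2*U - 4*U*z (h(U, z) = (-4*U)*z + 2*U = -4*U*z + 2*U = 2*U - 4*U*z)
449 - (9 + h(-3, -1))**2 = 449 - (9 + 2*(-3)*(1 - 2*(-1)))**2 = 449 - (9 + 2*(-3)*(1 + 2))**2 = 449 - (9 + 2*(-3)*3)**2 = 449 - (9 - 18)**2 = 449 - 1*(-9)**2 = 449 - 1*81 = 449 - 81 = 368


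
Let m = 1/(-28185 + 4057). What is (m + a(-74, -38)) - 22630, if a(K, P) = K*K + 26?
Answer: -413264385/24128 ≈ -17128.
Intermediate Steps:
m = -1/24128 (m = 1/(-24128) = -1/24128 ≈ -4.1446e-5)
a(K, P) = 26 + K**2 (a(K, P) = K**2 + 26 = 26 + K**2)
(m + a(-74, -38)) - 22630 = (-1/24128 + (26 + (-74)**2)) - 22630 = (-1/24128 + (26 + 5476)) - 22630 = (-1/24128 + 5502) - 22630 = 132752255/24128 - 22630 = -413264385/24128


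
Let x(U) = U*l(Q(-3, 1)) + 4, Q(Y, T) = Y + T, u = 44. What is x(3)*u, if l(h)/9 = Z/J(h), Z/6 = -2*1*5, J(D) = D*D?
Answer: -17644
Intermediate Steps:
J(D) = D²
Q(Y, T) = T + Y
Z = -60 (Z = 6*(-2*1*5) = 6*(-2*5) = 6*(-10) = -60)
l(h) = -540/h² (l(h) = 9*(-60/h²) = -540/h²)
x(U) = 4 - 135*U (x(U) = U*(-540/(1 - 3)²) + 4 = U*(-540/(-2)²) + 4 = U*(-540*¼) + 4 = U*(-135) + 4 = -135*U + 4 = 4 - 135*U)
x(3)*u = (4 - 135*3)*44 = (4 - 405)*44 = -401*44 = -17644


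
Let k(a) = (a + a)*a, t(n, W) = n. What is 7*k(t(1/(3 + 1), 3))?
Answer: 7/8 ≈ 0.87500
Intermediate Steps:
k(a) = 2*a² (k(a) = (2*a)*a = 2*a²)
7*k(t(1/(3 + 1), 3)) = 7*(2*(1/(3 + 1))²) = 7*(2*(1/4)²) = 7*(2*(¼)²) = 7*(2*(1/16)) = 7*(⅛) = 7/8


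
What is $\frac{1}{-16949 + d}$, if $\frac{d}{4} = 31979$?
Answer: $\frac{1}{110967} \approx 9.0117 \cdot 10^{-6}$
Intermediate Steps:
$d = 127916$ ($d = 4 \cdot 31979 = 127916$)
$\frac{1}{-16949 + d} = \frac{1}{-16949 + 127916} = \frac{1}{110967}$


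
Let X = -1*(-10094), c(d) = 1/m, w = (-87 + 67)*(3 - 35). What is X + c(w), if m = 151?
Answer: 1524195/151 ≈ 10094.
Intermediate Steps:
w = 640 (w = -20*(-32) = 640)
c(d) = 1/151
X = 10094
X + c(w) = 10094 + 1/151 = 1524195/151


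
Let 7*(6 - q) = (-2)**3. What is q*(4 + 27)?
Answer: 1550/7 ≈ 221.43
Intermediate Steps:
q = 50/7 (q = 6 - 1/7*(-2)**3 = 6 - 1/7*(-8) = 6 + 8/7 = 50/7 ≈ 7.1429)
q*(4 + 27) = 50*(4 + 27)/7 = (50/7)*31 = 1550/7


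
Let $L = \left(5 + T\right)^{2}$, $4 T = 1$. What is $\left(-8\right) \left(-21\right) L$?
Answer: $\frac{9261}{2} \approx 4630.5$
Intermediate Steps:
$T = \frac{1}{4}$ ($T = \frac{1}{4} \cdot 1 = \frac{1}{4} \approx 0.25$)
$L = \frac{441}{16}$ ($L = \left(5 + \frac{1}{4}\right)^{2} = \left(\frac{21}{4}\right)^{2} = \frac{441}{16} \approx 27.563$)
$\left(-8\right) \left(-21\right) L = \left(-8\right) \left(-21\right) \frac{441}{16} = 168 \cdot \frac{441}{16} = \frac{9261}{2}$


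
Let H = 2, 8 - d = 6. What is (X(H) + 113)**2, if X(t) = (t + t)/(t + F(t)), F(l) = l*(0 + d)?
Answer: 116281/9 ≈ 12920.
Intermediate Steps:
d = 2 (d = 8 - 1*6 = 8 - 6 = 2)
F(l) = 2*l (F(l) = l*(0 + 2) = l*2 = 2*l)
X(t) = 2/3 (X(t) = (t + t)/(t + 2*t) = (2*t)/((3*t)) = (2*t)*(1/(3*t)) = 2/3)
(X(H) + 113)**2 = (2/3 + 113)**2 = (341/3)**2 = 116281/9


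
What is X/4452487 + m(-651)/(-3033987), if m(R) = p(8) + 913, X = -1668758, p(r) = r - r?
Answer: -35433952439/94467046683 ≈ -0.37509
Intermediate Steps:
p(r) = 0
m(R) = 913 (m(R) = 0 + 913 = 913)
X/4452487 + m(-651)/(-3033987) = -1668758/4452487 + 913/(-3033987) = -1668758*1/4452487 + 913*(-1/3033987) = -128366/342499 - 83/275817 = -35433952439/94467046683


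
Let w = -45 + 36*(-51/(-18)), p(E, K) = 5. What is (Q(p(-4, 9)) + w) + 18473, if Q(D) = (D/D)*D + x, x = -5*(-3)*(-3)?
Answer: 18490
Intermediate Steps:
x = -45 (x = 15*(-3) = -45)
Q(D) = -45 + D (Q(D) = (D/D)*D - 45 = 1*D - 45 = D - 45 = -45 + D)
w = 57 (w = -45 + 36*(-51*(-1/18)) = -45 + 36*(17/6) = -45 + 102 = 57)
(Q(p(-4, 9)) + w) + 18473 = ((-45 + 5) + 57) + 18473 = (-40 + 57) + 18473 = 17 + 18473 = 18490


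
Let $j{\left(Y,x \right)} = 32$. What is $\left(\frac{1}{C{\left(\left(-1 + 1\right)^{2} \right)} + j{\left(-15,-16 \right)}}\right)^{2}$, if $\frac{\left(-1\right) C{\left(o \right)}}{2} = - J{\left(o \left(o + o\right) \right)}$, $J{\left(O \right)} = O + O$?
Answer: $\frac{1}{1024} \approx 0.00097656$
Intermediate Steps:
$J{\left(O \right)} = 2 O$
$C{\left(o \right)} = 8 o^{2}$ ($C{\left(o \right)} = - 2 \left(- 2 o \left(o + o\right)\right) = - 2 \left(- 2 o 2 o\right) = - 2 \left(- 2 \cdot 2 o^{2}\right) = - 2 \left(- 4 o^{2}\right) = 8 o^{2}$)
$\left(\frac{1}{C{\left(\left(-1 + 1\right)^{2} \right)} + j{\left(-15,-16 \right)}}\right)^{2} = \left(\frac{1}{8 \left(\left(-1 + 1\right)^{2}\right)^{2} + 32}\right)^{2} = \left(\frac{1}{8 \left(0^{2}\right)^{2} + 32}\right)^{2} = \left(\frac{1}{8 \cdot 0^{2} + 32}\right)^{2} = \left(\frac{1}{8 \cdot 0 + 32}\right)^{2} = \left(\frac{1}{0 + 32}\right)^{2} = \left(\frac{1}{32}\right)^{2} = \frac{1}{1024}$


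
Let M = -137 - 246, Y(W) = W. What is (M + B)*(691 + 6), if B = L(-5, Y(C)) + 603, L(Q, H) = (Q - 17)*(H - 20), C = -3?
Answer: 506022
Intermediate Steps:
L(Q, H) = (-20 + H)*(-17 + Q) (L(Q, H) = (-17 + Q)*(-20 + H) = (-20 + H)*(-17 + Q))
M = -383
B = 1109 (B = (340 - 20*(-5) - 17*(-3) - 3*(-5)) + 603 = (340 + 100 + 51 + 15) + 603 = 506 + 603 = 1109)
(M + B)*(691 + 6) = (-383 + 1109)*(691 + 6) = 726*697 = 506022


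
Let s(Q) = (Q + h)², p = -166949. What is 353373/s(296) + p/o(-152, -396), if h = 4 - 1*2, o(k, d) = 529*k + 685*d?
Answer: 17386964395/3903690634 ≈ 4.4540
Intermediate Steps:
h = 2 (h = 4 - 2 = 2)
s(Q) = (2 + Q)² (s(Q) = (Q + 2)² = (2 + Q)²)
353373/s(296) + p/o(-152, -396) = 353373/((2 + 296)²) - 166949/(529*(-152) + 685*(-396)) = 353373/(298²) - 166949/(-80408 - 271260) = 353373/88804 - 166949/(-351668) = 353373*(1/88804) - 166949*(-1/351668) = 353373/88804 + 166949/351668 = 17386964395/3903690634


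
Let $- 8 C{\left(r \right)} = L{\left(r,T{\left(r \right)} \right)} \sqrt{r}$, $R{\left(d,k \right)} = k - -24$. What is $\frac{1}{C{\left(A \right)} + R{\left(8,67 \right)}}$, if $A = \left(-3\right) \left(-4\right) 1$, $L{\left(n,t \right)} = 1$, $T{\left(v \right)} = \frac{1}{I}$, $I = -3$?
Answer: $\frac{1456}{132493} + \frac{4 \sqrt{3}}{132493} \approx 0.011042$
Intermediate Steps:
$T{\left(v \right)} = - \frac{1}{3}$ ($T{\left(v \right)} = \frac{1}{-3} = - \frac{1}{3}$)
$R{\left(d,k \right)} = 24 + k$ ($R{\left(d,k \right)} = k + 24 = 24 + k$)
$A = 12$ ($A = 12 \cdot 1 = 12$)
$C{\left(r \right)} = - \frac{\sqrt{r}}{8}$ ($C{\left(r \right)} = - \frac{1 \sqrt{r}}{8} = - \frac{\sqrt{r}}{8}$)
$\frac{1}{C{\left(A \right)} + R{\left(8,67 \right)}} = \frac{1}{- \frac{\sqrt{12}}{8} + \left(24 + 67\right)} = \frac{1}{- \frac{2 \sqrt{3}}{8} + 91} = \frac{1}{- \frac{\sqrt{3}}{4} + 91} = \frac{1}{91 - \frac{\sqrt{3}}{4}}$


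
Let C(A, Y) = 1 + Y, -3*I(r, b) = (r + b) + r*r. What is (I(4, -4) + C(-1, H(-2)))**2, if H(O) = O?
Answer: 361/9 ≈ 40.111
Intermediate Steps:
I(r, b) = -b/3 - r/3 - r**2/3 (I(r, b) = -((r + b) + r*r)/3 = -((b + r) + r**2)/3 = -(b + r + r**2)/3 = -b/3 - r/3 - r**2/3)
(I(4, -4) + C(-1, H(-2)))**2 = ((-1/3*(-4) - 1/3*4 - 1/3*4**2) + (1 - 2))**2 = ((4/3 - 4/3 - 1/3*16) - 1)**2 = ((4/3 - 4/3 - 16/3) - 1)**2 = (-16/3 - 1)**2 = (-19/3)**2 = 361/9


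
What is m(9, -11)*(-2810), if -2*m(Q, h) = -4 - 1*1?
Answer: -7025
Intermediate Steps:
m(Q, h) = 5/2 (m(Q, h) = -(-4 - 1*1)/2 = -(-4 - 1)/2 = -1/2*(-5) = 5/2)
m(9, -11)*(-2810) = (5/2)*(-2810) = -7025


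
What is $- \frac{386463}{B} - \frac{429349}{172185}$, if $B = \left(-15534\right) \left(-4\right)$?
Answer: $- \frac{3452635597}{396255080} \approx -8.7132$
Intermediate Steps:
$B = 62136$
$- \frac{386463}{B} - \frac{429349}{172185} = - \frac{386463}{62136} - \frac{429349}{172185} = \left(-386463\right) \frac{1}{62136} - \frac{429349}{172185} = - \frac{128821}{20712} - \frac{429349}{172185} = - \frac{3452635597}{396255080}$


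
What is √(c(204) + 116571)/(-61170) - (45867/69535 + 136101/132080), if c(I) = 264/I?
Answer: -3104379279/1836836560 - √33689393/1039890 ≈ -1.6957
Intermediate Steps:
√(c(204) + 116571)/(-61170) - (45867/69535 + 136101/132080) = √(264/204 + 116571)/(-61170) - (45867/69535 + 136101/132080) = √(264*(1/204) + 116571)*(-1/61170) - (45867*(1/69535) + 136101*(1/132080)) = √(22/17 + 116571)*(-1/61170) - (45867/69535 + 136101/132080) = √(1981729/17)*(-1/61170) - 1*3104379279/1836836560 = (√33689393/17)*(-1/61170) - 3104379279/1836836560 = -√33689393/1039890 - 3104379279/1836836560 = -3104379279/1836836560 - √33689393/1039890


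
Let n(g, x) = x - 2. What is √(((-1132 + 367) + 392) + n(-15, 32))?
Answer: 7*I*√7 ≈ 18.52*I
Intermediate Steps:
n(g, x) = -2 + x
√(((-1132 + 367) + 392) + n(-15, 32)) = √(((-1132 + 367) + 392) + (-2 + 32)) = √((-765 + 392) + 30) = √(-373 + 30) = √(-343) = 7*I*√7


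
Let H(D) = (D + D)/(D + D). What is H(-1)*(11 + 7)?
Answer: 18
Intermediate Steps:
H(D) = 1 (H(D) = (2*D)/((2*D)) = (2*D)*(1/(2*D)) = 1)
H(-1)*(11 + 7) = 1*(11 + 7) = 1*18 = 18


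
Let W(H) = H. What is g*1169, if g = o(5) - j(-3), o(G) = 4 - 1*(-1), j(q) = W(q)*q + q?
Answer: -1169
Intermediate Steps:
j(q) = q + q² (j(q) = q*q + q = q² + q = q + q²)
o(G) = 5 (o(G) = 4 + 1 = 5)
g = -1 (g = 5 - (-3)*(1 - 3) = 5 - (-3)*(-2) = 5 - 1*6 = 5 - 6 = -1)
g*1169 = -1*1169 = -1169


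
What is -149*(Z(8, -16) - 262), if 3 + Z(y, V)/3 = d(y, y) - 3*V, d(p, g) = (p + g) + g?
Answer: 8195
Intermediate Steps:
d(p, g) = p + 2*g (d(p, g) = (g + p) + g = p + 2*g)
Z(y, V) = -9 - 9*V + 9*y (Z(y, V) = -9 + 3*((y + 2*y) - 3*V) = -9 + 3*(3*y - 3*V) = -9 + 3*(-3*V + 3*y) = -9 + (-9*V + 9*y) = -9 - 9*V + 9*y)
-149*(Z(8, -16) - 262) = -149*((-9 - 9*(-16) + 9*8) - 262) = -149*((-9 + 144 + 72) - 262) = -149*(207 - 262) = -149*(-55) = 8195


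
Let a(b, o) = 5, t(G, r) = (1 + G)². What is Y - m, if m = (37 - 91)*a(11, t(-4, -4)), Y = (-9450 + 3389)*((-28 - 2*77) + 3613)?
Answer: -20795021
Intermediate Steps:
Y = -20795291 (Y = -6061*((-28 - 154) + 3613) = -6061*(-182 + 3613) = -6061*3431 = -20795291)
m = -270 (m = (37 - 91)*5 = -54*5 = -270)
Y - m = -20795291 - 1*(-270) = -20795291 + 270 = -20795021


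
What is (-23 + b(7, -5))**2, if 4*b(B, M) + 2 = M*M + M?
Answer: 1369/4 ≈ 342.25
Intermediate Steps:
b(B, M) = -1/2 + M/4 + M**2/4 (b(B, M) = -1/2 + (M*M + M)/4 = -1/2 + (M**2 + M)/4 = -1/2 + (M + M**2)/4 = -1/2 + (M/4 + M**2/4) = -1/2 + M/4 + M**2/4)
(-23 + b(7, -5))**2 = (-23 + (-1/2 + (1/4)*(-5) + (1/4)*(-5)**2))**2 = (-23 + (-1/2 - 5/4 + (1/4)*25))**2 = (-23 + (-1/2 - 5/4 + 25/4))**2 = (-23 + 9/2)**2 = (-37/2)**2 = 1369/4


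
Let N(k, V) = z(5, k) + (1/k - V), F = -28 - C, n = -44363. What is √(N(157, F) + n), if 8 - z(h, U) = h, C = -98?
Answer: I*√1095154913/157 ≈ 210.78*I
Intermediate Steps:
F = 70 (F = -28 - 1*(-98) = -28 + 98 = 70)
z(h, U) = 8 - h
N(k, V) = 3 + 1/k - V (N(k, V) = (8 - 1*5) + (1/k - V) = (8 - 5) + (1/k - V) = 3 + (1/k - V) = 3 + 1/k - V)
√(N(157, F) + n) = √((3 + 1/157 - 1*70) - 44363) = √((3 + 1/157 - 70) - 44363) = √(-10518/157 - 44363) = √(-6975509/157) = I*√1095154913/157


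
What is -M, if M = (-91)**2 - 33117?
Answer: 24836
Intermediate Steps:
M = -24836 (M = 8281 - 33117 = -24836)
-M = -1*(-24836) = 24836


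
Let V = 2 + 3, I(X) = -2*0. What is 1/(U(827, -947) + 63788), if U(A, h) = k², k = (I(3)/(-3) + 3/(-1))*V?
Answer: 1/64013 ≈ 1.5622e-5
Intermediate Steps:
I(X) = 0
V = 5
k = -15 (k = (0/(-3) + 3/(-1))*5 = (0*(-⅓) + 3*(-1))*5 = (0 - 3)*5 = -3*5 = -15)
U(A, h) = 225 (U(A, h) = (-15)² = 225)
1/(U(827, -947) + 63788) = 1/(225 + 63788) = 1/64013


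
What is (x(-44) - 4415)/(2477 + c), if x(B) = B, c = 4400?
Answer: -343/529 ≈ -0.64839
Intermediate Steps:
(x(-44) - 4415)/(2477 + c) = (-44 - 4415)/(2477 + 4400) = -4459/6877 = -4459*1/6877 = -343/529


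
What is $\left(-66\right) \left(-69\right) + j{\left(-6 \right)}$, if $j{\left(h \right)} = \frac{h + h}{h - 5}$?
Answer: $\frac{50106}{11} \approx 4555.1$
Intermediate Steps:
$j{\left(h \right)} = \frac{2 h}{-5 + h}$
$\left(-66\right) \left(-69\right) + j{\left(-6 \right)} = \left(-66\right) \left(-69\right) + 2 \left(-6\right) \frac{1}{-5 - 6} = 4554 + 2 \left(-6\right) \frac{1}{-11} = 4554 + 2 \left(-6\right) \left(- \frac{1}{11}\right) = 4554 + \frac{12}{11} = \frac{50106}{11}$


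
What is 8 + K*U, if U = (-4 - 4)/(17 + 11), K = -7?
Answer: 10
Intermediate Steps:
U = -2/7 (U = -8/28 = -8*1/28 = -2/7 ≈ -0.28571)
8 + K*U = 8 - 7*(-2/7) = 8 + 2 = 10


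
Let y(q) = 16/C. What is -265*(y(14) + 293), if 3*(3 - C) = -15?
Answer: -78175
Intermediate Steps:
C = 8 (C = 3 - ⅓*(-15) = 3 + 5 = 8)
y(q) = 2 (y(q) = 16/8 = 16*(⅛) = 2)
-265*(y(14) + 293) = -265*(2 + 293) = -265*295 = -78175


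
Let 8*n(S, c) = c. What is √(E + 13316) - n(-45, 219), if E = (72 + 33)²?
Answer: -219/8 + √24341 ≈ 128.64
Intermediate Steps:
E = 11025 (E = 105² = 11025)
n(S, c) = c/8
√(E + 13316) - n(-45, 219) = √(11025 + 13316) - 219/8 = √24341 - 1*219/8 = √24341 - 219/8 = -219/8 + √24341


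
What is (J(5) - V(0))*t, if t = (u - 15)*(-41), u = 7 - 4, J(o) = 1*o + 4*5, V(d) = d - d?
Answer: 12300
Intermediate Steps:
V(d) = 0
J(o) = 20 + o (J(o) = o + 20 = 20 + o)
u = 3
t = 492 (t = (3 - 15)*(-41) = -12*(-41) = 492)
(J(5) - V(0))*t = ((20 + 5) - 1*0)*492 = (25 + 0)*492 = 25*492 = 12300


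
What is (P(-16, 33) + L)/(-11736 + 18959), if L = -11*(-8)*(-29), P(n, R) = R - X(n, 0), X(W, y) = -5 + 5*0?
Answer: -2514/7223 ≈ -0.34805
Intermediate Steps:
X(W, y) = -5 (X(W, y) = -5 + 0 = -5)
P(n, R) = 5 + R (P(n, R) = R - 1*(-5) = R + 5 = 5 + R)
L = -2552 (L = 88*(-29) = -2552)
(P(-16, 33) + L)/(-11736 + 18959) = ((5 + 33) - 2552)/(-11736 + 18959) = (38 - 2552)/7223 = -2514*1/7223 = -2514/7223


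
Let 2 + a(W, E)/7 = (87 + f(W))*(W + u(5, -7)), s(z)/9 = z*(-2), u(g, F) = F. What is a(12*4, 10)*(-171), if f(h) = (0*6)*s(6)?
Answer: -4267305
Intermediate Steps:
s(z) = -18*z (s(z) = 9*(z*(-2)) = 9*(-2*z) = -18*z)
f(h) = 0 (f(h) = (0*6)*(-18*6) = 0*(-108) = 0)
a(W, E) = -4277 + 609*W (a(W, E) = -14 + 7*((87 + 0)*(W - 7)) = -14 + 7*(87*(-7 + W)) = -14 + 7*(-609 + 87*W) = -14 + (-4263 + 609*W) = -4277 + 609*W)
a(12*4, 10)*(-171) = (-4277 + 609*(12*4))*(-171) = (-4277 + 609*48)*(-171) = (-4277 + 29232)*(-171) = 24955*(-171) = -4267305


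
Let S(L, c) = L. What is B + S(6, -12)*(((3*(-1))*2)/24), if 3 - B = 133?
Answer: -263/2 ≈ -131.50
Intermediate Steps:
B = -130 (B = 3 - 1*133 = 3 - 133 = -130)
B + S(6, -12)*(((3*(-1))*2)/24) = -130 + 6*(((3*(-1))*2)/24) = -130 + 6*(-3*2*(1/24)) = -130 + 6*(-6*1/24) = -130 + 6*(-1/4) = -130 - 3/2 = -263/2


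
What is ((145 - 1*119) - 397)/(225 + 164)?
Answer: -371/389 ≈ -0.95373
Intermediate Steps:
((145 - 1*119) - 397)/(225 + 164) = ((145 - 119) - 397)/389 = (26 - 397)*(1/389) = -371*1/389 = -371/389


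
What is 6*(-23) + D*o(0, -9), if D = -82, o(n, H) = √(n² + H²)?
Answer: -876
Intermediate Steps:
o(n, H) = √(H² + n²)
6*(-23) + D*o(0, -9) = 6*(-23) - 82*√((-9)² + 0²) = -138 - 82*√(81 + 0) = -138 - 82*√81 = -138 - 82*9 = -138 - 738 = -876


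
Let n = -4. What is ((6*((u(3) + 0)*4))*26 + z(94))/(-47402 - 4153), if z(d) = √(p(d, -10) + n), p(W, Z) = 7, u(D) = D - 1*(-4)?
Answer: -208/2455 - √3/51555 ≈ -0.084759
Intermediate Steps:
u(D) = 4 + D (u(D) = D + 4 = 4 + D)
z(d) = √3 (z(d) = √(7 - 4) = √3)
((6*((u(3) + 0)*4))*26 + z(94))/(-47402 - 4153) = ((6*(((4 + 3) + 0)*4))*26 + √3)/(-47402 - 4153) = ((6*((7 + 0)*4))*26 + √3)/(-51555) = ((6*(7*4))*26 + √3)*(-1/51555) = ((6*28)*26 + √3)*(-1/51555) = (168*26 + √3)*(-1/51555) = (4368 + √3)*(-1/51555) = -208/2455 - √3/51555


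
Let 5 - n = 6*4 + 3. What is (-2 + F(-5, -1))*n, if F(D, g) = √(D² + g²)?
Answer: 44 - 22*√26 ≈ -68.178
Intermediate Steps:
n = -22 (n = 5 - (6*4 + 3) = 5 - (24 + 3) = 5 - 1*27 = 5 - 27 = -22)
(-2 + F(-5, -1))*n = (-2 + √((-5)² + (-1)²))*(-22) = (-2 + √(25 + 1))*(-22) = (-2 + √26)*(-22) = 44 - 22*√26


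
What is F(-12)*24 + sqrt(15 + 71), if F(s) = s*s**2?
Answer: -41472 + sqrt(86) ≈ -41463.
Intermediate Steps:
F(s) = s**3
F(-12)*24 + sqrt(15 + 71) = (-12)**3*24 + sqrt(15 + 71) = -1728*24 + sqrt(86) = -41472 + sqrt(86)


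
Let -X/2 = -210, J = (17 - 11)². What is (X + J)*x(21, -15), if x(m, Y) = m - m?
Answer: 0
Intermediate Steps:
x(m, Y) = 0
J = 36 (J = 6² = 36)
X = 420 (X = -2*(-210) = 420)
(X + J)*x(21, -15) = (420 + 36)*0 = 456*0 = 0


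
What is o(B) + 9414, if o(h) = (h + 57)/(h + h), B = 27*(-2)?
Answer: 338903/36 ≈ 9414.0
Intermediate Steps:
B = -54
o(h) = (57 + h)/(2*h) (o(h) = (57 + h)/((2*h)) = (57 + h)*(1/(2*h)) = (57 + h)/(2*h))
o(B) + 9414 = (½)*(57 - 54)/(-54) + 9414 = (½)*(-1/54)*3 + 9414 = -1/36 + 9414 = 338903/36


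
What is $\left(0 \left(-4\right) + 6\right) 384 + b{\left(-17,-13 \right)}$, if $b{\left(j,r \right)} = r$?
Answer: $2291$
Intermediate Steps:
$\left(0 \left(-4\right) + 6\right) 384 + b{\left(-17,-13 \right)} = \left(0 \left(-4\right) + 6\right) 384 - 13 = \left(0 + 6\right) 384 - 13 = 6 \cdot 384 - 13 = 2304 - 13 = 2291$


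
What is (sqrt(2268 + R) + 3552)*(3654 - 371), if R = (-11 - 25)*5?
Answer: 11661216 + 19698*sqrt(58) ≈ 1.1811e+7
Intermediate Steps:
R = -180 (R = -36*5 = -180)
(sqrt(2268 + R) + 3552)*(3654 - 371) = (sqrt(2268 - 180) + 3552)*(3654 - 371) = (sqrt(2088) + 3552)*3283 = (6*sqrt(58) + 3552)*3283 = (3552 + 6*sqrt(58))*3283 = 11661216 + 19698*sqrt(58)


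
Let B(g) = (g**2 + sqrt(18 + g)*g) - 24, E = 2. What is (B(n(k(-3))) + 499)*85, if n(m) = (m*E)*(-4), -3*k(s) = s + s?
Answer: 62135 - 1360*sqrt(2) ≈ 60212.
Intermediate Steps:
k(s) = -2*s/3 (k(s) = -(s + s)/3 = -2*s/3)
n(m) = -8*m (n(m) = (m*2)*(-4) = (2*m)*(-4) = -8*m)
B(g) = -24 + g**2 + g*sqrt(18 + g) (B(g) = (g**2 + g*sqrt(18 + g)) - 24 = -24 + g**2 + g*sqrt(18 + g))
(B(n(k(-3))) + 499)*85 = ((-24 + (-(-16)*(-3)/3)**2 + (-(-16)*(-3)/3)*sqrt(18 - (-16)*(-3)/3)) + 499)*85 = ((-24 + (-8*2)**2 + (-8*2)*sqrt(18 - 8*2)) + 499)*85 = ((-24 + (-16)**2 - 16*sqrt(18 - 16)) + 499)*85 = ((-24 + 256 - 16*sqrt(2)) + 499)*85 = ((232 - 16*sqrt(2)) + 499)*85 = (731 - 16*sqrt(2))*85 = 62135 - 1360*sqrt(2)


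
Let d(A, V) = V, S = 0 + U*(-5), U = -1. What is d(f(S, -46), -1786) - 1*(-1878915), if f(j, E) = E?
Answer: 1877129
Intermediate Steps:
S = 5 (S = 0 - 1*(-5) = 0 + 5 = 5)
d(f(S, -46), -1786) - 1*(-1878915) = -1786 - 1*(-1878915) = -1786 + 1878915 = 1877129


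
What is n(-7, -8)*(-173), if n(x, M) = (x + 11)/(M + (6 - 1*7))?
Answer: 692/9 ≈ 76.889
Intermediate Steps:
n(x, M) = (11 + x)/(-1 + M) (n(x, M) = (11 + x)/(M + (6 - 7)) = (11 + x)/(M - 1) = (11 + x)/(-1 + M))
n(-7, -8)*(-173) = ((11 - 7)/(-1 - 8))*(-173) = (4/(-9))*(-173) = -⅑*4*(-173) = -4/9*(-173) = 692/9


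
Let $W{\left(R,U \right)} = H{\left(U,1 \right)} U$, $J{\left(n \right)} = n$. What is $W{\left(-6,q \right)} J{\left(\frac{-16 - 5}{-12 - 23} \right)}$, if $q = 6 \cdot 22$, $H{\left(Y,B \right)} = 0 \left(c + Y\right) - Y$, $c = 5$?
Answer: $- \frac{52272}{5} \approx -10454.0$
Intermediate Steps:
$H{\left(Y,B \right)} = - Y$ ($H{\left(Y,B \right)} = 0 \left(5 + Y\right) - Y = 0 - Y = - Y$)
$q = 132$
$W{\left(R,U \right)} = - U^{2}$ ($W{\left(R,U \right)} = - U U = - U^{2}$)
$W{\left(-6,q \right)} J{\left(\frac{-16 - 5}{-12 - 23} \right)} = - 132^{2} \frac{-16 - 5}{-12 - 23} = \left(-1\right) 17424 \left(- \frac{21}{-35}\right) = - 17424 \left(\left(-21\right) \left(- \frac{1}{35}\right)\right) = \left(-17424\right) \frac{3}{5} = - \frac{52272}{5}$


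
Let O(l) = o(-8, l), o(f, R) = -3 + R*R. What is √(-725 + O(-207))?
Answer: √42121 ≈ 205.23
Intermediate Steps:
o(f, R) = -3 + R²
O(l) = -3 + l²
√(-725 + O(-207)) = √(-725 + (-3 + (-207)²)) = √(-725 + (-3 + 42849)) = √(-725 + 42846) = √42121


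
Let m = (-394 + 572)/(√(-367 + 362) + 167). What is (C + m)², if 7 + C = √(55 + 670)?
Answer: (82766 - 69735*√29 + 89*I*√5)²/194518809 ≈ 440.64 - 0.59906*I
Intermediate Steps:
m = 178/(167 + I*√5) (m = 178/(√(-5) + 167) = 178/(I*√5 + 167) = 178/(167 + I*√5) ≈ 1.0657 - 0.014269*I)
C = -7 + 5*√29 (C = -7 + √(55 + 670) = -7 + √725 = -7 + 5*√29 ≈ 19.926)
(C + m)² = ((-7 + 5*√29) + (14863/13947 - 89*I*√5/13947))² = (-82766/13947 + 5*√29 - 89*I*√5/13947)²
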